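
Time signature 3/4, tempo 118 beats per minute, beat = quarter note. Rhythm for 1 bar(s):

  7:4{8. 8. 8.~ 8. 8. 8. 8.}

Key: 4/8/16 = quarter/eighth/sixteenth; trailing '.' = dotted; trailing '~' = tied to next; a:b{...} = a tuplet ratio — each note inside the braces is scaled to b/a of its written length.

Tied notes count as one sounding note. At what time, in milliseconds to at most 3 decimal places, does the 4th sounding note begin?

note 4 onset = 12/7b = 871.671ms

1. 0.0ms @ 0 + 217.918ms (3/7)
2. 217.918ms @ 3/7 + 217.918ms (3/7)
3. 435.835ms @ 6/7 + 435.835ms (6/7)
4. 871.671ms @ 12/7 + 217.918ms (3/7)
5. 1089.588ms @ 15/7 + 217.918ms (3/7)
6. 1307.506ms @ 18/7 + 217.918ms (3/7)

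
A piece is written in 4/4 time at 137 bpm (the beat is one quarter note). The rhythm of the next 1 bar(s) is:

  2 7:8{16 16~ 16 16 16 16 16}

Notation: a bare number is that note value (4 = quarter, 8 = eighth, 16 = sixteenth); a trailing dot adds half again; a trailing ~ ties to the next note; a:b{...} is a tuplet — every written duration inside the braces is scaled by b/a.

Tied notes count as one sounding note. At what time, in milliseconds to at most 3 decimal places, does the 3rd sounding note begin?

1. 0.0ms @ 0 + 875.912ms (2)
2. 875.912ms @ 2 + 125.13ms (2/7)
3. 1001.043ms @ 16/7 + 250.261ms (4/7)
4. 1251.303ms @ 20/7 + 125.13ms (2/7)
5. 1376.434ms @ 22/7 + 125.13ms (2/7)
6. 1501.564ms @ 24/7 + 125.13ms (2/7)
7. 1626.694ms @ 26/7 + 125.13ms (2/7)

note 3 onset = 16/7b = 1001.043ms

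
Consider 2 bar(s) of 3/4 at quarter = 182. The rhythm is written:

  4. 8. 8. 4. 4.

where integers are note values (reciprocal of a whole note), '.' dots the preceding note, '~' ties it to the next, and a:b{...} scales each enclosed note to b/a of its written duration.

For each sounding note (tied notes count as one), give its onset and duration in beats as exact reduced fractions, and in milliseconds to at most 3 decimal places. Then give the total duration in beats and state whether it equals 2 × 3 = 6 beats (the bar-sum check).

1) 0.0ms=0b +494.505ms=3/2b
2) 494.505ms=3/2b +247.253ms=3/4b
3) 741.758ms=9/4b +247.253ms=3/4b
4) 989.011ms=3b +494.505ms=3/2b
5) 1483.516ms=9/2b +494.505ms=3/2b
Σ=6b of 6 (182bpm 3/4) — PASS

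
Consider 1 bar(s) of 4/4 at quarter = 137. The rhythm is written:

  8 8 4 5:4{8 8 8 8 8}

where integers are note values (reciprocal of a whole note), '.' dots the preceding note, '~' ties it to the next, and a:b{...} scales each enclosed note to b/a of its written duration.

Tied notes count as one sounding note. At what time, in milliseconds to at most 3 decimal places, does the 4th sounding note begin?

note 4 onset = 2b = 875.912ms

1. 0.0ms @ 0 + 218.978ms (1/2)
2. 218.978ms @ 1/2 + 218.978ms (1/2)
3. 437.956ms @ 1 + 437.956ms (1)
4. 875.912ms @ 2 + 175.182ms (2/5)
5. 1051.095ms @ 12/5 + 175.182ms (2/5)
6. 1226.277ms @ 14/5 + 175.182ms (2/5)
7. 1401.46ms @ 16/5 + 175.182ms (2/5)
8. 1576.642ms @ 18/5 + 175.182ms (2/5)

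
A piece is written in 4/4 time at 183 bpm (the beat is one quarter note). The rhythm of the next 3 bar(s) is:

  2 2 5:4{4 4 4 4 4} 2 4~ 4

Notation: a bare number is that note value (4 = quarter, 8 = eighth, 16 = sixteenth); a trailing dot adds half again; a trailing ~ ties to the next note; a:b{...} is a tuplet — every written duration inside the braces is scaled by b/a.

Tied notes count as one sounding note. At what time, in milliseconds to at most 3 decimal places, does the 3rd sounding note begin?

note 3 onset = 4b = 1311.475ms

1. 0.0ms @ 0 + 655.738ms (2)
2. 655.738ms @ 2 + 655.738ms (2)
3. 1311.475ms @ 4 + 262.295ms (4/5)
4. 1573.77ms @ 24/5 + 262.295ms (4/5)
5. 1836.066ms @ 28/5 + 262.295ms (4/5)
6. 2098.361ms @ 32/5 + 262.295ms (4/5)
7. 2360.656ms @ 36/5 + 262.295ms (4/5)
8. 2622.951ms @ 8 + 655.738ms (2)
9. 3278.689ms @ 10 + 655.738ms (2)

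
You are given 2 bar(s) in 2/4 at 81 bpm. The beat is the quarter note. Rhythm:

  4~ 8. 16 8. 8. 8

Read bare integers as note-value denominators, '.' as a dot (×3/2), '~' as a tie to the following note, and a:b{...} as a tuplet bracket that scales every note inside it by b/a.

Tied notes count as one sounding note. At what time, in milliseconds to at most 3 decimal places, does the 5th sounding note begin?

note 5 onset = 7/2b = 2592.593ms

1. 0.0ms @ 0 + 1296.296ms (7/4)
2. 1296.296ms @ 7/4 + 185.185ms (1/4)
3. 1481.481ms @ 2 + 555.556ms (3/4)
4. 2037.037ms @ 11/4 + 555.556ms (3/4)
5. 2592.593ms @ 7/2 + 370.37ms (1/2)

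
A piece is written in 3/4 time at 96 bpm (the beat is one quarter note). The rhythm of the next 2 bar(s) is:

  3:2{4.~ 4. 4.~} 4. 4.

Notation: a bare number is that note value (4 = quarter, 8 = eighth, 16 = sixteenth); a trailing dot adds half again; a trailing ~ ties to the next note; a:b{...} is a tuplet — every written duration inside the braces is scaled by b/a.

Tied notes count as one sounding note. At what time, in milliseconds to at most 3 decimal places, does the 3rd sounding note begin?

note 3 onset = 9/2b = 2812.5ms

1. 0.0ms @ 0 + 1250.0ms (2)
2. 1250.0ms @ 2 + 1562.5ms (5/2)
3. 2812.5ms @ 9/2 + 937.5ms (3/2)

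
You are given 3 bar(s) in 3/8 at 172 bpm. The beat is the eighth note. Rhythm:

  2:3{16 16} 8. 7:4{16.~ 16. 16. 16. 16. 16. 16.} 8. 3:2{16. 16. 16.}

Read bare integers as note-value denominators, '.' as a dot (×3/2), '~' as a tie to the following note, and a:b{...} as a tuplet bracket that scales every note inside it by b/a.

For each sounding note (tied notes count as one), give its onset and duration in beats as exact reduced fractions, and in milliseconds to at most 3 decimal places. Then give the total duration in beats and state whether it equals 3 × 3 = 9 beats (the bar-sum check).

1) 0.0ms=0b +261.628ms=3/4b
2) 261.628ms=3/4b +261.628ms=3/4b
3) 523.256ms=3/2b +523.256ms=3/2b
4) 1046.512ms=3b +299.003ms=6/7b
5) 1345.515ms=27/7b +149.502ms=3/7b
6) 1495.017ms=30/7b +149.502ms=3/7b
7) 1644.518ms=33/7b +149.502ms=3/7b
8) 1794.02ms=36/7b +149.502ms=3/7b
9) 1943.522ms=39/7b +149.502ms=3/7b
10) 2093.023ms=6b +523.256ms=3/2b
11) 2616.279ms=15/2b +174.419ms=1/2b
12) 2790.698ms=8b +174.419ms=1/2b
13) 2965.116ms=17/2b +174.419ms=1/2b
Σ=9b of 9 (172bpm 3/8) — PASS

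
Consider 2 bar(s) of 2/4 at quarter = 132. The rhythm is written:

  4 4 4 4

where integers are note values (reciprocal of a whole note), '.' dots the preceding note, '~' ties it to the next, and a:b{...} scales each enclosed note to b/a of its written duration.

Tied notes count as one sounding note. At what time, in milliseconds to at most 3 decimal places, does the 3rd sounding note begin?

1. 0.0ms @ 0 + 454.545ms (1)
2. 454.545ms @ 1 + 454.545ms (1)
3. 909.091ms @ 2 + 454.545ms (1)
4. 1363.636ms @ 3 + 454.545ms (1)

note 3 onset = 2b = 909.091ms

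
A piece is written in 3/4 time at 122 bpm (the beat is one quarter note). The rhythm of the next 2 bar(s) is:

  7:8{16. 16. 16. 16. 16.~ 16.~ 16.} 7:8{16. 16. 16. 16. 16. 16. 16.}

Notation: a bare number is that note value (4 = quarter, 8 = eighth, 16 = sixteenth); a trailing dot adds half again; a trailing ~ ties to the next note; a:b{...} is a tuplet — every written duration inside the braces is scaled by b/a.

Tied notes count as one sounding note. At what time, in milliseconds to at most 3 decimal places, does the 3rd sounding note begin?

1. 0.0ms @ 0 + 210.773ms (3/7)
2. 210.773ms @ 3/7 + 210.773ms (3/7)
3. 421.546ms @ 6/7 + 210.773ms (3/7)
4. 632.319ms @ 9/7 + 210.773ms (3/7)
5. 843.091ms @ 12/7 + 632.319ms (9/7)
6. 1475.41ms @ 3 + 210.773ms (3/7)
7. 1686.183ms @ 24/7 + 210.773ms (3/7)
8. 1896.956ms @ 27/7 + 210.773ms (3/7)
9. 2107.728ms @ 30/7 + 210.773ms (3/7)
10. 2318.501ms @ 33/7 + 210.773ms (3/7)
11. 2529.274ms @ 36/7 + 210.773ms (3/7)
12. 2740.047ms @ 39/7 + 210.773ms (3/7)

note 3 onset = 6/7b = 421.546ms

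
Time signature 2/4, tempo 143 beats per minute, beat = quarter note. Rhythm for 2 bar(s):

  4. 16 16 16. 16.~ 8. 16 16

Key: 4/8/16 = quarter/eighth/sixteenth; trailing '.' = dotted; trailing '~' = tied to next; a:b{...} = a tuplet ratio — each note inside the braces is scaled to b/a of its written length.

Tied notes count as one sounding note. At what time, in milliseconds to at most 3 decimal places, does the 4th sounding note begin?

1. 0.0ms @ 0 + 629.371ms (3/2)
2. 629.371ms @ 3/2 + 104.895ms (1/4)
3. 734.266ms @ 7/4 + 104.895ms (1/4)
4. 839.161ms @ 2 + 157.343ms (3/8)
5. 996.503ms @ 19/8 + 472.028ms (9/8)
6. 1468.531ms @ 7/2 + 104.895ms (1/4)
7. 1573.427ms @ 15/4 + 104.895ms (1/4)

note 4 onset = 2b = 839.161ms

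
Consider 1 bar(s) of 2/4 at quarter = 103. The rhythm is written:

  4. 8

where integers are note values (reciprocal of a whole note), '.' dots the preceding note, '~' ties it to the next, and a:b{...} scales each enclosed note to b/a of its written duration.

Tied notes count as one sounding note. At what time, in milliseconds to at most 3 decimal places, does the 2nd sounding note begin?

1. 0.0ms @ 0 + 873.786ms (3/2)
2. 873.786ms @ 3/2 + 291.262ms (1/2)

note 2 onset = 3/2b = 873.786ms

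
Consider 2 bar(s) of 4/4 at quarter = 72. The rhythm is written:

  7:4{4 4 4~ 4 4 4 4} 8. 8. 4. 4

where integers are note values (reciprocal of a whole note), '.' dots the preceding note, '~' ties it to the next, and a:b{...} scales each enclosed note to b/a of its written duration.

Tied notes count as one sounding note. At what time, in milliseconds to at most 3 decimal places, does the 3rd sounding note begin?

1. 0.0ms @ 0 + 476.19ms (4/7)
2. 476.19ms @ 4/7 + 476.19ms (4/7)
3. 952.381ms @ 8/7 + 952.381ms (8/7)
4. 1904.762ms @ 16/7 + 476.19ms (4/7)
5. 2380.952ms @ 20/7 + 476.19ms (4/7)
6. 2857.143ms @ 24/7 + 476.19ms (4/7)
7. 3333.333ms @ 4 + 625.0ms (3/4)
8. 3958.333ms @ 19/4 + 625.0ms (3/4)
9. 4583.333ms @ 11/2 + 1250.0ms (3/2)
10. 5833.333ms @ 7 + 833.333ms (1)

note 3 onset = 8/7b = 952.381ms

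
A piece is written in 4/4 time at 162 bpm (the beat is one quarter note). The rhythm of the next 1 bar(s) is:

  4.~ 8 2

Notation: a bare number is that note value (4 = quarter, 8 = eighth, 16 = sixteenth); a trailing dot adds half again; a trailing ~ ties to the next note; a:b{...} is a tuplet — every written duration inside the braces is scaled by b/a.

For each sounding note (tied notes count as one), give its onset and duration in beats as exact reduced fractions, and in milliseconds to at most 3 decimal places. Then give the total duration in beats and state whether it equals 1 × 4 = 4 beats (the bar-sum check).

1) 0.0ms=0b +740.741ms=2b
2) 740.741ms=2b +740.741ms=2b
Σ=4b of 4 (162bpm 4/4) — PASS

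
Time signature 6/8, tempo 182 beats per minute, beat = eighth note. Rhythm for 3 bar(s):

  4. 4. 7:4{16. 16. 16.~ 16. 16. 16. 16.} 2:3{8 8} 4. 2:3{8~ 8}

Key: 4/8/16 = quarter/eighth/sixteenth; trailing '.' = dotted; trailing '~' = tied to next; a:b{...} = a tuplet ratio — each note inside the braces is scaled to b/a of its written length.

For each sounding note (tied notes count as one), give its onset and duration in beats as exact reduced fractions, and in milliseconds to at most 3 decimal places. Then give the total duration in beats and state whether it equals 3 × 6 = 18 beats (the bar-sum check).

1) 0.0ms=0b +989.011ms=3b
2) 989.011ms=3b +989.011ms=3b
3) 1978.022ms=6b +141.287ms=3/7b
4) 2119.309ms=45/7b +141.287ms=3/7b
5) 2260.597ms=48/7b +282.575ms=6/7b
6) 2543.171ms=54/7b +141.287ms=3/7b
7) 2684.458ms=57/7b +141.287ms=3/7b
8) 2825.746ms=60/7b +141.287ms=3/7b
9) 2967.033ms=9b +494.505ms=3/2b
10) 3461.538ms=21/2b +494.505ms=3/2b
11) 3956.044ms=12b +989.011ms=3b
12) 4945.055ms=15b +989.011ms=3b
Σ=18b of 18 (182bpm 6/8) — PASS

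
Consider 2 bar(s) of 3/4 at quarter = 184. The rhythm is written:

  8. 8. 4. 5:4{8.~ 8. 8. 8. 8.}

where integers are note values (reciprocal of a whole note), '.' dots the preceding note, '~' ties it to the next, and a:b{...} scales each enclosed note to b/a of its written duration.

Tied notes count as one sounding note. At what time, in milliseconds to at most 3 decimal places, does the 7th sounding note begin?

note 7 onset = 27/5b = 1760.87ms

1. 0.0ms @ 0 + 244.565ms (3/4)
2. 244.565ms @ 3/4 + 244.565ms (3/4)
3. 489.13ms @ 3/2 + 489.13ms (3/2)
4. 978.261ms @ 3 + 391.304ms (6/5)
5. 1369.565ms @ 21/5 + 195.652ms (3/5)
6. 1565.217ms @ 24/5 + 195.652ms (3/5)
7. 1760.87ms @ 27/5 + 195.652ms (3/5)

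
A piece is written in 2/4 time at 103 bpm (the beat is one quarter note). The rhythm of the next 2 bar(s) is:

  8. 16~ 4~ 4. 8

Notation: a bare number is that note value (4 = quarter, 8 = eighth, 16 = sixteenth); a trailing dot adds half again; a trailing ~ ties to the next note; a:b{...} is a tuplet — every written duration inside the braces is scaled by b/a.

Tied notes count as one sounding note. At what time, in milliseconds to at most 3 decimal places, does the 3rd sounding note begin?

note 3 onset = 7/2b = 2038.835ms

1. 0.0ms @ 0 + 436.893ms (3/4)
2. 436.893ms @ 3/4 + 1601.942ms (11/4)
3. 2038.835ms @ 7/2 + 291.262ms (1/2)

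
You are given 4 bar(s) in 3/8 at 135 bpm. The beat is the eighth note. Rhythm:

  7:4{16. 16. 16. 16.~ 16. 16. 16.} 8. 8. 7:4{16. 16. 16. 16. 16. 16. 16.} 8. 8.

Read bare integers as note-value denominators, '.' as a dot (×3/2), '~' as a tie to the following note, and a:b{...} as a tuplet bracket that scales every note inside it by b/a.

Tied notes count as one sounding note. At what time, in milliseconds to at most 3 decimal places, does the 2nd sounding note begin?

1. 0.0ms @ 0 + 190.476ms (3/7)
2. 190.476ms @ 3/7 + 190.476ms (3/7)
3. 380.952ms @ 6/7 + 190.476ms (3/7)
4. 571.429ms @ 9/7 + 380.952ms (6/7)
5. 952.381ms @ 15/7 + 190.476ms (3/7)
6. 1142.857ms @ 18/7 + 190.476ms (3/7)
7. 1333.333ms @ 3 + 666.667ms (3/2)
8. 2000.0ms @ 9/2 + 666.667ms (3/2)
9. 2666.667ms @ 6 + 190.476ms (3/7)
10. 2857.143ms @ 45/7 + 190.476ms (3/7)
11. 3047.619ms @ 48/7 + 190.476ms (3/7)
12. 3238.095ms @ 51/7 + 190.476ms (3/7)
13. 3428.571ms @ 54/7 + 190.476ms (3/7)
14. 3619.048ms @ 57/7 + 190.476ms (3/7)
15. 3809.524ms @ 60/7 + 190.476ms (3/7)
16. 4000.0ms @ 9 + 666.667ms (3/2)
17. 4666.667ms @ 21/2 + 666.667ms (3/2)

note 2 onset = 3/7b = 190.476ms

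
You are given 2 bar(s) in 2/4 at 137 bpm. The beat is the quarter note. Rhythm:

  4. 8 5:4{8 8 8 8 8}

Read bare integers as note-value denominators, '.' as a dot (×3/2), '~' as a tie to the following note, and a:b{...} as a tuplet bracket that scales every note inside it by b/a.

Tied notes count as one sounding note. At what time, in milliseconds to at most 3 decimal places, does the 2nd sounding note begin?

note 2 onset = 3/2b = 656.934ms

1. 0.0ms @ 0 + 656.934ms (3/2)
2. 656.934ms @ 3/2 + 218.978ms (1/2)
3. 875.912ms @ 2 + 175.182ms (2/5)
4. 1051.095ms @ 12/5 + 175.182ms (2/5)
5. 1226.277ms @ 14/5 + 175.182ms (2/5)
6. 1401.46ms @ 16/5 + 175.182ms (2/5)
7. 1576.642ms @ 18/5 + 175.182ms (2/5)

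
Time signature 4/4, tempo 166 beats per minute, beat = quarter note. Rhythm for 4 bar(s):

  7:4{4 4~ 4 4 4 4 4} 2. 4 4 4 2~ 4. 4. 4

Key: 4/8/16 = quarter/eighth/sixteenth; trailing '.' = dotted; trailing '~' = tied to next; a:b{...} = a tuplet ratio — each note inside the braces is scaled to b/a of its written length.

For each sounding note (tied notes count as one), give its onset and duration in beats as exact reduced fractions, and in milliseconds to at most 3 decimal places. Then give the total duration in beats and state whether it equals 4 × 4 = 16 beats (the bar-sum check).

1) 0.0ms=0b +206.54ms=4/7b
2) 206.54ms=4/7b +413.081ms=8/7b
3) 619.621ms=12/7b +206.54ms=4/7b
4) 826.162ms=16/7b +206.54ms=4/7b
5) 1032.702ms=20/7b +206.54ms=4/7b
6) 1239.243ms=24/7b +206.54ms=4/7b
7) 1445.783ms=4b +1084.337ms=3b
8) 2530.12ms=7b +361.446ms=1b
9) 2891.566ms=8b +361.446ms=1b
10) 3253.012ms=9b +361.446ms=1b
11) 3614.458ms=10b +1265.06ms=7/2b
12) 4879.518ms=27/2b +542.169ms=3/2b
13) 5421.687ms=15b +361.446ms=1b
Σ=16b of 16 (166bpm 4/4) — PASS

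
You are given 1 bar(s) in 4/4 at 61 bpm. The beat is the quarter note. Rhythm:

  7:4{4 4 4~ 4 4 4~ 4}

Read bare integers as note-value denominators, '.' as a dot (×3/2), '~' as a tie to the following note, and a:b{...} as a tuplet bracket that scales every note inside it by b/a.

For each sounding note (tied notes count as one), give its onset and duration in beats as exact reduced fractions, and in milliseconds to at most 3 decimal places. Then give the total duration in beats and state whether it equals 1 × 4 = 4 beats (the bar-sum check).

1) 0.0ms=0b +562.061ms=4/7b
2) 562.061ms=4/7b +562.061ms=4/7b
3) 1124.122ms=8/7b +1124.122ms=8/7b
4) 2248.244ms=16/7b +562.061ms=4/7b
5) 2810.304ms=20/7b +1124.122ms=8/7b
Σ=4b of 4 (61bpm 4/4) — PASS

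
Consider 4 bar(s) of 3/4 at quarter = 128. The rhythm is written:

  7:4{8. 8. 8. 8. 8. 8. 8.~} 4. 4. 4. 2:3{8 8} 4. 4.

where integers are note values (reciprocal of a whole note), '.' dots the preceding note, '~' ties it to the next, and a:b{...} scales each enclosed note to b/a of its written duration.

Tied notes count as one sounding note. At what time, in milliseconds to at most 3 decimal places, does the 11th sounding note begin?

1. 0.0ms @ 0 + 200.893ms (3/7)
2. 200.893ms @ 3/7 + 200.893ms (3/7)
3. 401.786ms @ 6/7 + 200.893ms (3/7)
4. 602.679ms @ 9/7 + 200.893ms (3/7)
5. 803.571ms @ 12/7 + 200.893ms (3/7)
6. 1004.464ms @ 15/7 + 200.893ms (3/7)
7. 1205.357ms @ 18/7 + 904.018ms (27/14)
8. 2109.375ms @ 9/2 + 703.125ms (3/2)
9. 2812.5ms @ 6 + 703.125ms (3/2)
10. 3515.625ms @ 15/2 + 351.562ms (3/4)
11. 3867.188ms @ 33/4 + 351.562ms (3/4)
12. 4218.75ms @ 9 + 703.125ms (3/2)
13. 4921.875ms @ 21/2 + 703.125ms (3/2)

note 11 onset = 33/4b = 3867.188ms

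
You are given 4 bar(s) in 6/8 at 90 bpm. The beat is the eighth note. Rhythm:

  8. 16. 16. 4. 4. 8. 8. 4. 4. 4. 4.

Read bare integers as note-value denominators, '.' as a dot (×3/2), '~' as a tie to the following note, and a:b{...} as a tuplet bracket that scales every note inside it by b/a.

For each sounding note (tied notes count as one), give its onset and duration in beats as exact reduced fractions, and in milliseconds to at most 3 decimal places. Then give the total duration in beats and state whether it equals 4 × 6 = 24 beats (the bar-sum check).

1) 0.0ms=0b +1000.0ms=3/2b
2) 1000.0ms=3/2b +500.0ms=3/4b
3) 1500.0ms=9/4b +500.0ms=3/4b
4) 2000.0ms=3b +2000.0ms=3b
5) 4000.0ms=6b +2000.0ms=3b
6) 6000.0ms=9b +1000.0ms=3/2b
7) 7000.0ms=21/2b +1000.0ms=3/2b
8) 8000.0ms=12b +2000.0ms=3b
9) 10000.0ms=15b +2000.0ms=3b
10) 12000.0ms=18b +2000.0ms=3b
11) 14000.0ms=21b +2000.0ms=3b
Σ=24b of 24 (90bpm 6/8) — PASS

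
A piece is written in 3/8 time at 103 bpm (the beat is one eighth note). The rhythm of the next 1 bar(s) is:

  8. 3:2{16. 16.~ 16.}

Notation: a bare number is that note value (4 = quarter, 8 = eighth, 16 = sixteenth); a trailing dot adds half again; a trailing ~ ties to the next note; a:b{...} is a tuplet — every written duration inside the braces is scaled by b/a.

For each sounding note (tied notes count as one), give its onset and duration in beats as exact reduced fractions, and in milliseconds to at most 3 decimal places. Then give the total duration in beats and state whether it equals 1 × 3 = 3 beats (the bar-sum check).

1) 0.0ms=0b +873.786ms=3/2b
2) 873.786ms=3/2b +291.262ms=1/2b
3) 1165.049ms=2b +582.524ms=1b
Σ=3b of 3 (103bpm 3/8) — PASS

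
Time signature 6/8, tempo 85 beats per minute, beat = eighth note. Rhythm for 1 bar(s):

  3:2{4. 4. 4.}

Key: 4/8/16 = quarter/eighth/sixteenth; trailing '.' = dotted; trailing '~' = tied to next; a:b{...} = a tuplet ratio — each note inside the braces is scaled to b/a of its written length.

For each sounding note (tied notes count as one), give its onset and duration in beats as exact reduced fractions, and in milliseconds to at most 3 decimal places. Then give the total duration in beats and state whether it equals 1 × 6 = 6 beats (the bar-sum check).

1) 0.0ms=0b +1411.765ms=2b
2) 1411.765ms=2b +1411.765ms=2b
3) 2823.529ms=4b +1411.765ms=2b
Σ=6b of 6 (85bpm 6/8) — PASS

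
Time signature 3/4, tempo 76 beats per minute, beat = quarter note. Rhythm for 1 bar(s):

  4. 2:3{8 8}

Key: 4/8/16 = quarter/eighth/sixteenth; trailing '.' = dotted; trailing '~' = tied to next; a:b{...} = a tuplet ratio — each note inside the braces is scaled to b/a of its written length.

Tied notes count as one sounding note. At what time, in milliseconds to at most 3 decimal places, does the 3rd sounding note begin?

note 3 onset = 9/4b = 1776.316ms

1. 0.0ms @ 0 + 1184.211ms (3/2)
2. 1184.211ms @ 3/2 + 592.105ms (3/4)
3. 1776.316ms @ 9/4 + 592.105ms (3/4)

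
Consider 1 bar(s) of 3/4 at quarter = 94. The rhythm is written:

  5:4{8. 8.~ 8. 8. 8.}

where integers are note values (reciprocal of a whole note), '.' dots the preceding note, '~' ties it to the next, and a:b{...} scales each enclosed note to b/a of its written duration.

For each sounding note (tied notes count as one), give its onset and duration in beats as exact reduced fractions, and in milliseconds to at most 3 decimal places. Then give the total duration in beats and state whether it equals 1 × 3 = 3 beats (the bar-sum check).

1) 0.0ms=0b +382.979ms=3/5b
2) 382.979ms=3/5b +765.957ms=6/5b
3) 1148.936ms=9/5b +382.979ms=3/5b
4) 1531.915ms=12/5b +382.979ms=3/5b
Σ=3b of 3 (94bpm 3/4) — PASS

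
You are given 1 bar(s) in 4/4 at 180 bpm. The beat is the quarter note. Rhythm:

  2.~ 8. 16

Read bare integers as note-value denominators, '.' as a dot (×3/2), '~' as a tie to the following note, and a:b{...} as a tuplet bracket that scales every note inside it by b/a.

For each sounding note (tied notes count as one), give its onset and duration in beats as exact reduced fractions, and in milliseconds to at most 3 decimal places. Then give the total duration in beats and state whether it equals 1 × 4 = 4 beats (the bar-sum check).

1) 0.0ms=0b +1250.0ms=15/4b
2) 1250.0ms=15/4b +83.333ms=1/4b
Σ=4b of 4 (180bpm 4/4) — PASS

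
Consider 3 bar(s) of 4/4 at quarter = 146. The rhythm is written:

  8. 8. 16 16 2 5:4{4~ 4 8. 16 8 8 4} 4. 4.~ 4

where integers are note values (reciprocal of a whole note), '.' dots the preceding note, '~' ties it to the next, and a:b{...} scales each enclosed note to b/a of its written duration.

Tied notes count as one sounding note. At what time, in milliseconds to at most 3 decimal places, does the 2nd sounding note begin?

1. 0.0ms @ 0 + 308.219ms (3/4)
2. 308.219ms @ 3/4 + 308.219ms (3/4)
3. 616.438ms @ 3/2 + 102.74ms (1/4)
4. 719.178ms @ 7/4 + 102.74ms (1/4)
5. 821.918ms @ 2 + 821.918ms (2)
6. 1643.836ms @ 4 + 657.534ms (8/5)
7. 2301.37ms @ 28/5 + 246.575ms (3/5)
8. 2547.945ms @ 31/5 + 82.192ms (1/5)
9. 2630.137ms @ 32/5 + 164.384ms (2/5)
10. 2794.521ms @ 34/5 + 164.384ms (2/5)
11. 2958.904ms @ 36/5 + 328.767ms (4/5)
12. 3287.671ms @ 8 + 616.438ms (3/2)
13. 3904.11ms @ 19/2 + 1027.397ms (5/2)

note 2 onset = 3/4b = 308.219ms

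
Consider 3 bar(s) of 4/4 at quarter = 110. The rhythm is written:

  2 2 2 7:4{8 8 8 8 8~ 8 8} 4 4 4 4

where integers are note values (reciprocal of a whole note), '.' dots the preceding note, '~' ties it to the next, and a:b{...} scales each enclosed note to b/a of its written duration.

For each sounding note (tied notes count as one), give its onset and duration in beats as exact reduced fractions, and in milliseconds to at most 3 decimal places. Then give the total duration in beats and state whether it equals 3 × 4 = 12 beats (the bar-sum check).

1) 0.0ms=0b +1090.909ms=2b
2) 1090.909ms=2b +1090.909ms=2b
3) 2181.818ms=4b +1090.909ms=2b
4) 3272.727ms=6b +155.844ms=2/7b
5) 3428.571ms=44/7b +155.844ms=2/7b
6) 3584.416ms=46/7b +155.844ms=2/7b
7) 3740.26ms=48/7b +155.844ms=2/7b
8) 3896.104ms=50/7b +311.688ms=4/7b
9) 4207.792ms=54/7b +155.844ms=2/7b
10) 4363.636ms=8b +545.455ms=1b
11) 4909.091ms=9b +545.455ms=1b
12) 5454.545ms=10b +545.455ms=1b
13) 6000.0ms=11b +545.455ms=1b
Σ=12b of 12 (110bpm 4/4) — PASS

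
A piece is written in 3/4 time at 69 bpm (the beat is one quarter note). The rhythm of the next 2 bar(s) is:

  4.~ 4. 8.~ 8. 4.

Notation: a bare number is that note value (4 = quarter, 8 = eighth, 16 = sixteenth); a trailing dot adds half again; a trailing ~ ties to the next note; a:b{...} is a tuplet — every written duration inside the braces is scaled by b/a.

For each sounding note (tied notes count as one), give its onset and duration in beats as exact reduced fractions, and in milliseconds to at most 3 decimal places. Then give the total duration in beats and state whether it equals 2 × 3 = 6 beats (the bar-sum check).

1) 0.0ms=0b +2608.696ms=3b
2) 2608.696ms=3b +1304.348ms=3/2b
3) 3913.043ms=9/2b +1304.348ms=3/2b
Σ=6b of 6 (69bpm 3/4) — PASS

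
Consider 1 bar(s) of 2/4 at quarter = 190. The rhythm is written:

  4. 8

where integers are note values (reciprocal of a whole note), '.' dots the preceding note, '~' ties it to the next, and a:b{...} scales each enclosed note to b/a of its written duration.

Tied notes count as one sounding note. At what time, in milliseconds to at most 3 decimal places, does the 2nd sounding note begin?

1. 0.0ms @ 0 + 473.684ms (3/2)
2. 473.684ms @ 3/2 + 157.895ms (1/2)

note 2 onset = 3/2b = 473.684ms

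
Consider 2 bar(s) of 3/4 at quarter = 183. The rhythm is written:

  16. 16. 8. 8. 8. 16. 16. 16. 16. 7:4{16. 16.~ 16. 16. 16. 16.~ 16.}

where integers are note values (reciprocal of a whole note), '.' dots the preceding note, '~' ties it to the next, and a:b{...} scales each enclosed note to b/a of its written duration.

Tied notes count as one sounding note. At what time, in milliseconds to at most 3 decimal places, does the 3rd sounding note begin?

note 3 onset = 3/4b = 245.902ms

1. 0.0ms @ 0 + 122.951ms (3/8)
2. 122.951ms @ 3/8 + 122.951ms (3/8)
3. 245.902ms @ 3/4 + 245.902ms (3/4)
4. 491.803ms @ 3/2 + 245.902ms (3/4)
5. 737.705ms @ 9/4 + 245.902ms (3/4)
6. 983.607ms @ 3 + 122.951ms (3/8)
7. 1106.557ms @ 27/8 + 122.951ms (3/8)
8. 1229.508ms @ 15/4 + 122.951ms (3/8)
9. 1352.459ms @ 33/8 + 122.951ms (3/8)
10. 1475.41ms @ 9/2 + 70.258ms (3/14)
11. 1545.667ms @ 33/7 + 140.515ms (3/7)
12. 1686.183ms @ 36/7 + 70.258ms (3/14)
13. 1756.44ms @ 75/14 + 70.258ms (3/14)
14. 1826.698ms @ 39/7 + 140.515ms (3/7)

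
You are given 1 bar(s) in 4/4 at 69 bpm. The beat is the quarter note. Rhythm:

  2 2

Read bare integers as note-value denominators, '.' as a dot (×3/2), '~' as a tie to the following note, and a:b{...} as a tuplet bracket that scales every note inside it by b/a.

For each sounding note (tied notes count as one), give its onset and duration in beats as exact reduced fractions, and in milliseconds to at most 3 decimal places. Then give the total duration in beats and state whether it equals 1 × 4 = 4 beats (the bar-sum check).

1) 0.0ms=0b +1739.13ms=2b
2) 1739.13ms=2b +1739.13ms=2b
Σ=4b of 4 (69bpm 4/4) — PASS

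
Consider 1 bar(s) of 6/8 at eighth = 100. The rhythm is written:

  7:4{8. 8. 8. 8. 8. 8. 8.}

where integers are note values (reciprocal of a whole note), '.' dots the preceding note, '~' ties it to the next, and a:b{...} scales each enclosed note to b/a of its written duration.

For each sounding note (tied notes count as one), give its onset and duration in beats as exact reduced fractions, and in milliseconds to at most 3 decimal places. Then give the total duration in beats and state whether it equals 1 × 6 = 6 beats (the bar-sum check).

1) 0.0ms=0b +514.286ms=6/7b
2) 514.286ms=6/7b +514.286ms=6/7b
3) 1028.571ms=12/7b +514.286ms=6/7b
4) 1542.857ms=18/7b +514.286ms=6/7b
5) 2057.143ms=24/7b +514.286ms=6/7b
6) 2571.429ms=30/7b +514.286ms=6/7b
7) 3085.714ms=36/7b +514.286ms=6/7b
Σ=6b of 6 (100bpm 6/8) — PASS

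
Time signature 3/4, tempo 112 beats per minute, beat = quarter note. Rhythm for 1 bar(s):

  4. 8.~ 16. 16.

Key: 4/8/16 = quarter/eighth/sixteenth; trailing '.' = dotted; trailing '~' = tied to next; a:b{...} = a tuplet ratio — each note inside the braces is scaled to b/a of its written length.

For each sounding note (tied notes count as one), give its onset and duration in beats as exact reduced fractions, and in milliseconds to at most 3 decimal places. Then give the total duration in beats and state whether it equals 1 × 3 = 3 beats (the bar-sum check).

1) 0.0ms=0b +803.571ms=3/2b
2) 803.571ms=3/2b +602.679ms=9/8b
3) 1406.25ms=21/8b +200.893ms=3/8b
Σ=3b of 3 (112bpm 3/4) — PASS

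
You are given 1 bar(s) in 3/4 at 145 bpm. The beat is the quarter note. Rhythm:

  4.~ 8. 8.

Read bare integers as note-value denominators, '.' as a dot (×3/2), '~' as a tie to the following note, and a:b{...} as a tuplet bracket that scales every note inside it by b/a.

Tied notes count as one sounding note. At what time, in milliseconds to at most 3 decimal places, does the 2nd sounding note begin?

1. 0.0ms @ 0 + 931.034ms (9/4)
2. 931.034ms @ 9/4 + 310.345ms (3/4)

note 2 onset = 9/4b = 931.034ms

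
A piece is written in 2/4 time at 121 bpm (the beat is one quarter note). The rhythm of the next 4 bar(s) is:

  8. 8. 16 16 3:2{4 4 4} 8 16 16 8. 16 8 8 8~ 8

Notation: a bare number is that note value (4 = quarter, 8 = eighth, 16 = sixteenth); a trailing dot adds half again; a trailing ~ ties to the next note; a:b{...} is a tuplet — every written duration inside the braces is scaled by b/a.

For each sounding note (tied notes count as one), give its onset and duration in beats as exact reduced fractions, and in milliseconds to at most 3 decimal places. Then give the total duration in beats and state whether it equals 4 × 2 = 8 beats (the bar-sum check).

1) 0.0ms=0b +371.901ms=3/4b
2) 371.901ms=3/4b +371.901ms=3/4b
3) 743.802ms=3/2b +123.967ms=1/4b
4) 867.769ms=7/4b +123.967ms=1/4b
5) 991.736ms=2b +330.579ms=2/3b
6) 1322.314ms=8/3b +330.579ms=2/3b
7) 1652.893ms=10/3b +330.579ms=2/3b
8) 1983.471ms=4b +247.934ms=1/2b
9) 2231.405ms=9/2b +123.967ms=1/4b
10) 2355.372ms=19/4b +123.967ms=1/4b
11) 2479.339ms=5b +371.901ms=3/4b
12) 2851.24ms=23/4b +123.967ms=1/4b
13) 2975.207ms=6b +247.934ms=1/2b
14) 3223.14ms=13/2b +247.934ms=1/2b
15) 3471.074ms=7b +495.868ms=1b
Σ=8b of 8 (121bpm 2/4) — PASS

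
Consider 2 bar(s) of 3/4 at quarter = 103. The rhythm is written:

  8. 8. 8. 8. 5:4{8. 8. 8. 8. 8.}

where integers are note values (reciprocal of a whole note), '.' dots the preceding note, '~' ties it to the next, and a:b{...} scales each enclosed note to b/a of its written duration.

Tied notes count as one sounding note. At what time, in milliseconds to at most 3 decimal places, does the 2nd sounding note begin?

1. 0.0ms @ 0 + 436.893ms (3/4)
2. 436.893ms @ 3/4 + 436.893ms (3/4)
3. 873.786ms @ 3/2 + 436.893ms (3/4)
4. 1310.68ms @ 9/4 + 436.893ms (3/4)
5. 1747.573ms @ 3 + 349.515ms (3/5)
6. 2097.087ms @ 18/5 + 349.515ms (3/5)
7. 2446.602ms @ 21/5 + 349.515ms (3/5)
8. 2796.117ms @ 24/5 + 349.515ms (3/5)
9. 3145.631ms @ 27/5 + 349.515ms (3/5)

note 2 onset = 3/4b = 436.893ms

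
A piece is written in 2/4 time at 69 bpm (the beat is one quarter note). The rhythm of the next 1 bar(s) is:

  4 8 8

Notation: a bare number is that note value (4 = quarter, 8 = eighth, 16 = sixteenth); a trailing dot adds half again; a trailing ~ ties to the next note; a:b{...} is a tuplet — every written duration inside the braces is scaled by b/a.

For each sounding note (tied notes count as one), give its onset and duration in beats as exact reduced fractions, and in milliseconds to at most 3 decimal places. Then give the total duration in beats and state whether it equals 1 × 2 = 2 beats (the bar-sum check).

1) 0.0ms=0b +869.565ms=1b
2) 869.565ms=1b +434.783ms=1/2b
3) 1304.348ms=3/2b +434.783ms=1/2b
Σ=2b of 2 (69bpm 2/4) — PASS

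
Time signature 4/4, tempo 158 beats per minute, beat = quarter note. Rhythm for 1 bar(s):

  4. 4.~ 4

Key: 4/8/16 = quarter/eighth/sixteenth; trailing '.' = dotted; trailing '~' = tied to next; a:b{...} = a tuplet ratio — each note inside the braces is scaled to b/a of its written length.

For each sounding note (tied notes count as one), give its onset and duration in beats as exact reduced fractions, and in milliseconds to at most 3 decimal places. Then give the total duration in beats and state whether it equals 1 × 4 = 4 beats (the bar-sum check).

1) 0.0ms=0b +569.62ms=3/2b
2) 569.62ms=3/2b +949.367ms=5/2b
Σ=4b of 4 (158bpm 4/4) — PASS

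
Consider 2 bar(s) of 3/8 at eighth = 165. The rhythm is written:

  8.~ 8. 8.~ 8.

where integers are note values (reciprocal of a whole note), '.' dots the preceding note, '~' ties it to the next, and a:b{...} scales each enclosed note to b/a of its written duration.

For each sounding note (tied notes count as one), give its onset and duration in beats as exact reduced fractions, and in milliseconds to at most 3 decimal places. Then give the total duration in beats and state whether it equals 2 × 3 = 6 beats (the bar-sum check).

1) 0.0ms=0b +1090.909ms=3b
2) 1090.909ms=3b +1090.909ms=3b
Σ=6b of 6 (165bpm 3/8) — PASS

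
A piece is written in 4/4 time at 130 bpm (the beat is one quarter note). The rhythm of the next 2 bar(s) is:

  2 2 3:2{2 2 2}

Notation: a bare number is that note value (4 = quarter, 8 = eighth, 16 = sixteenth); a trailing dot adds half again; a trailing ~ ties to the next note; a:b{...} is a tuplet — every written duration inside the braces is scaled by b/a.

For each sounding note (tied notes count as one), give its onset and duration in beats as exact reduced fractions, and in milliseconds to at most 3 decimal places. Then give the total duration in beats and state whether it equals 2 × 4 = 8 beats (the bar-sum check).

1) 0.0ms=0b +923.077ms=2b
2) 923.077ms=2b +923.077ms=2b
3) 1846.154ms=4b +615.385ms=4/3b
4) 2461.538ms=16/3b +615.385ms=4/3b
5) 3076.923ms=20/3b +615.385ms=4/3b
Σ=8b of 8 (130bpm 4/4) — PASS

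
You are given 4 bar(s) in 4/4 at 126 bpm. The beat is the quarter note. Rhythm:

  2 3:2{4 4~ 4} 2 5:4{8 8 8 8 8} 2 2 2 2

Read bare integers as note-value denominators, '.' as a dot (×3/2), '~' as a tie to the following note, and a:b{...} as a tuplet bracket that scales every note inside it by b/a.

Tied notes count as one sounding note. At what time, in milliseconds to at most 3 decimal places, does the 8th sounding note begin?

note 8 onset = 36/5b = 3428.571ms

1. 0.0ms @ 0 + 952.381ms (2)
2. 952.381ms @ 2 + 317.46ms (2/3)
3. 1269.841ms @ 8/3 + 634.921ms (4/3)
4. 1904.762ms @ 4 + 952.381ms (2)
5. 2857.143ms @ 6 + 190.476ms (2/5)
6. 3047.619ms @ 32/5 + 190.476ms (2/5)
7. 3238.095ms @ 34/5 + 190.476ms (2/5)
8. 3428.571ms @ 36/5 + 190.476ms (2/5)
9. 3619.048ms @ 38/5 + 190.476ms (2/5)
10. 3809.524ms @ 8 + 952.381ms (2)
11. 4761.905ms @ 10 + 952.381ms (2)
12. 5714.286ms @ 12 + 952.381ms (2)
13. 6666.667ms @ 14 + 952.381ms (2)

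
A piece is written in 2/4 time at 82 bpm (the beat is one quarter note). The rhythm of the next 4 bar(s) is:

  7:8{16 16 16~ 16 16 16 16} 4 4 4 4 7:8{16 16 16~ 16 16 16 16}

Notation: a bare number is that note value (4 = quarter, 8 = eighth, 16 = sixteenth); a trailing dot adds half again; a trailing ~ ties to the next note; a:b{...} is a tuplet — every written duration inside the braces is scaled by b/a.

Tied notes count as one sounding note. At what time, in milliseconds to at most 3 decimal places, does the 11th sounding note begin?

note 11 onset = 6b = 4390.244ms

1. 0.0ms @ 0 + 209.059ms (2/7)
2. 209.059ms @ 2/7 + 209.059ms (2/7)
3. 418.118ms @ 4/7 + 418.118ms (4/7)
4. 836.237ms @ 8/7 + 209.059ms (2/7)
5. 1045.296ms @ 10/7 + 209.059ms (2/7)
6. 1254.355ms @ 12/7 + 209.059ms (2/7)
7. 1463.415ms @ 2 + 731.707ms (1)
8. 2195.122ms @ 3 + 731.707ms (1)
9. 2926.829ms @ 4 + 731.707ms (1)
10. 3658.537ms @ 5 + 731.707ms (1)
11. 4390.244ms @ 6 + 209.059ms (2/7)
12. 4599.303ms @ 44/7 + 209.059ms (2/7)
13. 4808.362ms @ 46/7 + 418.118ms (4/7)
14. 5226.481ms @ 50/7 + 209.059ms (2/7)
15. 5435.54ms @ 52/7 + 209.059ms (2/7)
16. 5644.599ms @ 54/7 + 209.059ms (2/7)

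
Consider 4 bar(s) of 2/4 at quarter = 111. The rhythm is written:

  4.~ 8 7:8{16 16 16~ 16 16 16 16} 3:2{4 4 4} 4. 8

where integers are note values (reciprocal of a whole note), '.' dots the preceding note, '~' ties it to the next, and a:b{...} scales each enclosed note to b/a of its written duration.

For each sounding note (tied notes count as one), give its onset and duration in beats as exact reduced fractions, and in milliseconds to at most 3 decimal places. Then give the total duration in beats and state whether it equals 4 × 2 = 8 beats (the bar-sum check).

1) 0.0ms=0b +1081.081ms=2b
2) 1081.081ms=2b +154.44ms=2/7b
3) 1235.521ms=16/7b +154.44ms=2/7b
4) 1389.961ms=18/7b +308.88ms=4/7b
5) 1698.842ms=22/7b +154.44ms=2/7b
6) 1853.282ms=24/7b +154.44ms=2/7b
7) 2007.722ms=26/7b +154.44ms=2/7b
8) 2162.162ms=4b +360.36ms=2/3b
9) 2522.523ms=14/3b +360.36ms=2/3b
10) 2882.883ms=16/3b +360.36ms=2/3b
11) 3243.243ms=6b +810.811ms=3/2b
12) 4054.054ms=15/2b +270.27ms=1/2b
Σ=8b of 8 (111bpm 2/4) — PASS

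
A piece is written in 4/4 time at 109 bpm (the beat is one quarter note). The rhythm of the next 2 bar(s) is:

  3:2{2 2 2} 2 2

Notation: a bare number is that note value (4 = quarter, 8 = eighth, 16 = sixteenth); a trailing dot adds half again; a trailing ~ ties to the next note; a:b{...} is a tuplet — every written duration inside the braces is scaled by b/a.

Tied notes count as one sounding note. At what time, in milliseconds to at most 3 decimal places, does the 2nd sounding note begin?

1. 0.0ms @ 0 + 733.945ms (4/3)
2. 733.945ms @ 4/3 + 733.945ms (4/3)
3. 1467.89ms @ 8/3 + 733.945ms (4/3)
4. 2201.835ms @ 4 + 1100.917ms (2)
5. 3302.752ms @ 6 + 1100.917ms (2)

note 2 onset = 4/3b = 733.945ms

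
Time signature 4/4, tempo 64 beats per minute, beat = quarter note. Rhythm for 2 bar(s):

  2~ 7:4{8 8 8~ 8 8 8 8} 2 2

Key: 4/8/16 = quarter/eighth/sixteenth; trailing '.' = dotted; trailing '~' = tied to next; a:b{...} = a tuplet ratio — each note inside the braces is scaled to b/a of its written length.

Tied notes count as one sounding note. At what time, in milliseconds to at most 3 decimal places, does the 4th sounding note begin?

note 4 onset = 22/7b = 2946.429ms

1. 0.0ms @ 0 + 2142.857ms (16/7)
2. 2142.857ms @ 16/7 + 267.857ms (2/7)
3. 2410.714ms @ 18/7 + 535.714ms (4/7)
4. 2946.429ms @ 22/7 + 267.857ms (2/7)
5. 3214.286ms @ 24/7 + 267.857ms (2/7)
6. 3482.143ms @ 26/7 + 267.857ms (2/7)
7. 3750.0ms @ 4 + 1875.0ms (2)
8. 5625.0ms @ 6 + 1875.0ms (2)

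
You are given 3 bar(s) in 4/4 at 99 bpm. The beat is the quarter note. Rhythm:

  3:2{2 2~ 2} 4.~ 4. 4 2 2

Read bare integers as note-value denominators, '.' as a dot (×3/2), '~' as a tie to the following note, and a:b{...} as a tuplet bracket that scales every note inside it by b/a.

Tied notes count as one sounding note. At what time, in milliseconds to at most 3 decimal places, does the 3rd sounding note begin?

1. 0.0ms @ 0 + 808.081ms (4/3)
2. 808.081ms @ 4/3 + 1616.162ms (8/3)
3. 2424.242ms @ 4 + 1818.182ms (3)
4. 4242.424ms @ 7 + 606.061ms (1)
5. 4848.485ms @ 8 + 1212.121ms (2)
6. 6060.606ms @ 10 + 1212.121ms (2)

note 3 onset = 4b = 2424.242ms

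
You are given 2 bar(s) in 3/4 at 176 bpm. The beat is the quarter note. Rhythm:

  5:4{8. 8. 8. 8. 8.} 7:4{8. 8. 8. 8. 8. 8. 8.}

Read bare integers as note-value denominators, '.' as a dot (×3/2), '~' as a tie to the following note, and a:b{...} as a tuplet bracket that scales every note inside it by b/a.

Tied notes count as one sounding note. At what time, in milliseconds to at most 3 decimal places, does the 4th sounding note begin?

1. 0.0ms @ 0 + 204.545ms (3/5)
2. 204.545ms @ 3/5 + 204.545ms (3/5)
3. 409.091ms @ 6/5 + 204.545ms (3/5)
4. 613.636ms @ 9/5 + 204.545ms (3/5)
5. 818.182ms @ 12/5 + 204.545ms (3/5)
6. 1022.727ms @ 3 + 146.104ms (3/7)
7. 1168.831ms @ 24/7 + 146.104ms (3/7)
8. 1314.935ms @ 27/7 + 146.104ms (3/7)
9. 1461.039ms @ 30/7 + 146.104ms (3/7)
10. 1607.143ms @ 33/7 + 146.104ms (3/7)
11. 1753.247ms @ 36/7 + 146.104ms (3/7)
12. 1899.351ms @ 39/7 + 146.104ms (3/7)

note 4 onset = 9/5b = 613.636ms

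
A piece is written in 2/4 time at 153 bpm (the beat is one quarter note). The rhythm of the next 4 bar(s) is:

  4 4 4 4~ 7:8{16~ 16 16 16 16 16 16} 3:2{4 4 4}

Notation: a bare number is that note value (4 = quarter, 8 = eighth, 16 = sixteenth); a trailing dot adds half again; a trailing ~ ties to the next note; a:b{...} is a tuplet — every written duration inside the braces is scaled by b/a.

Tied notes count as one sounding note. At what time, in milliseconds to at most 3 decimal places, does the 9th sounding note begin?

1. 0.0ms @ 0 + 392.157ms (1)
2. 392.157ms @ 1 + 392.157ms (1)
3. 784.314ms @ 2 + 392.157ms (1)
4. 1176.471ms @ 3 + 616.246ms (11/7)
5. 1792.717ms @ 32/7 + 112.045ms (2/7)
6. 1904.762ms @ 34/7 + 112.045ms (2/7)
7. 2016.807ms @ 36/7 + 112.045ms (2/7)
8. 2128.852ms @ 38/7 + 112.045ms (2/7)
9. 2240.896ms @ 40/7 + 112.045ms (2/7)
10. 2352.941ms @ 6 + 261.438ms (2/3)
11. 2614.379ms @ 20/3 + 261.438ms (2/3)
12. 2875.817ms @ 22/3 + 261.438ms (2/3)

note 9 onset = 40/7b = 2240.896ms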